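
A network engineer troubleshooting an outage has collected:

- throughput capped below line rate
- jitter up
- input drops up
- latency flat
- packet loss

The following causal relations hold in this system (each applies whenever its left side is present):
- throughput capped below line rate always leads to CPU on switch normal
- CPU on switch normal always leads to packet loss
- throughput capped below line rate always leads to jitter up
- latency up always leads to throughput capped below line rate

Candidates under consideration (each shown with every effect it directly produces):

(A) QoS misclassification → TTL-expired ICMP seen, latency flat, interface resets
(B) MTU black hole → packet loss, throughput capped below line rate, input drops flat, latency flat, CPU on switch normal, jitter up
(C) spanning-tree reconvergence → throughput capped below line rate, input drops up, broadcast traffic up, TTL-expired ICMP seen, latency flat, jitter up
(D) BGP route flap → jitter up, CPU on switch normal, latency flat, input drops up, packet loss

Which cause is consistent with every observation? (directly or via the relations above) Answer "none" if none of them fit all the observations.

Per-candidate check:
(A) QoS misclassification — throughput capped below line rate ✗; jitter up ✗; input drops up ✗; latency flat ✓; packet loss ✗
(B) MTU black hole — fails on input drops up (predicts input drops flat, not input drops up)
(C) spanning-tree reconvergence — throughput capped below line rate ✓; jitter up ✓; input drops up ✓; latency flat ✓; packet loss ✓ (through throughput capped below line rate → CPU on switch normal → packet loss)
(D) BGP route flap — does not account for throughput capped below line rate
(C) is the only candidate with no mismatches.

C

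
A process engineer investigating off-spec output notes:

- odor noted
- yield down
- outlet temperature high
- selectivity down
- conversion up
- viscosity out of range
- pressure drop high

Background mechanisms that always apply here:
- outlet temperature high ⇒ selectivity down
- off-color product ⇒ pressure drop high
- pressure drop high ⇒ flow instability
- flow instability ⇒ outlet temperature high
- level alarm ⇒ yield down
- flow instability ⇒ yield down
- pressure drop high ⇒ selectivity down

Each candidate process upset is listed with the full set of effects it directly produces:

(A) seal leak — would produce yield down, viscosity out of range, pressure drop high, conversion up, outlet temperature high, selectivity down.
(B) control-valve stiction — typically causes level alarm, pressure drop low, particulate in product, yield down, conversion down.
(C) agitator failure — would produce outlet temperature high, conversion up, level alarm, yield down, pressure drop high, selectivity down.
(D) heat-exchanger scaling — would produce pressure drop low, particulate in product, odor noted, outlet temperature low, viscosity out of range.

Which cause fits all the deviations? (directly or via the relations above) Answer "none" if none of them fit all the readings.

Per-candidate check:
(A) seal leak — does not account for odor noted
(B) control-valve stiction — fails on odor noted, outlet temperature high, selectivity down, conversion up, viscosity out of range, pressure drop high (predicts conversion down, not conversion up; predicts pressure drop low, not pressure drop high)
(C) agitator failure — does not account for odor noted, viscosity out of range
(D) heat-exchanger scaling — odor noted match; yield down miss; outlet temperature high miss; selectivity down miss; conversion up miss; viscosity out of range match; pressure drop high miss
Every candidate fails on at least one observation.

none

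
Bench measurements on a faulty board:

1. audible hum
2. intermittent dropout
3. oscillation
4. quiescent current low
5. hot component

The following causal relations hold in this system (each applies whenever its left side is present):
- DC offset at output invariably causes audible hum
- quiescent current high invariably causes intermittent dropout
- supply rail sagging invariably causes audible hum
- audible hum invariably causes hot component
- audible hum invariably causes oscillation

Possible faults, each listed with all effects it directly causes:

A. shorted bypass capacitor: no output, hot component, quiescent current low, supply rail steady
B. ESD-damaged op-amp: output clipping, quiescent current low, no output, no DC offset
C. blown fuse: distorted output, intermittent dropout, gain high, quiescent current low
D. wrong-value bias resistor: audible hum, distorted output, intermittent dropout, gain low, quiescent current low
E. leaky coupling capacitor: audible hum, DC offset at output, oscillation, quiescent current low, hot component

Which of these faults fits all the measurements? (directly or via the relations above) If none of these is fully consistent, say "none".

D

Checking each candidate against the observations:
(A) shorted bypass capacitor — audible hum miss; intermittent dropout miss; oscillation miss; quiescent current low match; hot component match
(B) ESD-damaged op-amp — does not account for audible hum, intermittent dropout, oscillation, hot component
(C) blown fuse — audible hum miss; intermittent dropout match; oscillation miss; quiescent current low match; hot component miss
(D) wrong-value bias resistor — audible hum match; intermittent dropout match; oscillation match (by audible hum → oscillation); quiescent current low match; hot component match (by audible hum → hot component)
(E) leaky coupling capacitor — does not account for intermittent dropout
(D) alone accounts for all the evidence.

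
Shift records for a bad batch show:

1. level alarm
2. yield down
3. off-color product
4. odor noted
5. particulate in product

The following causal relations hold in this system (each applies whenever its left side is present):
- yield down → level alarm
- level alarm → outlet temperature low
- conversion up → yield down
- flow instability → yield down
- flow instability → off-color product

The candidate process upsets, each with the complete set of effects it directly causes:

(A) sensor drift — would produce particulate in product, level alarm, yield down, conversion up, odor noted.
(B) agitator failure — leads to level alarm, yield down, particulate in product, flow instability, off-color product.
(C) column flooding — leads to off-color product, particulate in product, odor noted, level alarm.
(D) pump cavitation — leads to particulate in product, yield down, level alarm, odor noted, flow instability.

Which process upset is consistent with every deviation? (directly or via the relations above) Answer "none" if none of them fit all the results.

D

Per-candidate check:
(A) sensor drift — level alarm match; yield down match; off-color product miss; odor noted match; particulate in product match
(B) agitator failure — level alarm match; yield down match; off-color product match; odor noted miss; particulate in product match
(C) column flooding — level alarm match; yield down miss; off-color product match; odor noted match; particulate in product match
(D) pump cavitation — level alarm match; yield down match; off-color product match (through flow instability → off-color product); odor noted match; particulate in product match
(D) alone accounts for all the evidence.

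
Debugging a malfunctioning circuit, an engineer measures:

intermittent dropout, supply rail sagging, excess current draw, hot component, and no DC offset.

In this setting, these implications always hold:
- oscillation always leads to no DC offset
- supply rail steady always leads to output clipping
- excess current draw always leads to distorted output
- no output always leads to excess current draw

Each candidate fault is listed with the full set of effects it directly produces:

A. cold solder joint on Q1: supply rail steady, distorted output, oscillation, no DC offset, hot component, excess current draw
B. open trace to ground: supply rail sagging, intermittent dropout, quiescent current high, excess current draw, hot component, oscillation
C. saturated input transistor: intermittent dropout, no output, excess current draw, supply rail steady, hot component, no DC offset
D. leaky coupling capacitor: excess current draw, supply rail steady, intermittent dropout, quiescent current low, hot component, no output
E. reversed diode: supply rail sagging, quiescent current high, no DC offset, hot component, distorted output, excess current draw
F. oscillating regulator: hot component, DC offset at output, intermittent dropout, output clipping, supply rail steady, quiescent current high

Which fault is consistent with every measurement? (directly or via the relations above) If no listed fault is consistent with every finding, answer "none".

B

For each candidate, compare predicted effects to what was observed:
(A) cold solder joint on Q1 — fails on intermittent dropout, supply rail sagging (predicts supply rail steady, not supply rail sagging)
(B) open trace to ground — intermittent dropout ✓; supply rail sagging ✓; excess current draw ✓; hot component ✓; no DC offset ✓ (by oscillation → no DC offset)
(C) saturated input transistor — fails on supply rail sagging (predicts supply rail steady, not supply rail sagging)
(D) leaky coupling capacitor — fails on supply rail sagging, no DC offset (predicts supply rail steady, not supply rail sagging)
(E) reversed diode — does not account for intermittent dropout
(F) oscillating regulator — fails on supply rail sagging, excess current draw, no DC offset (predicts supply rail steady, not supply rail sagging; predicts DC offset at output, not no DC offset)
(B) alone accounts for all the evidence.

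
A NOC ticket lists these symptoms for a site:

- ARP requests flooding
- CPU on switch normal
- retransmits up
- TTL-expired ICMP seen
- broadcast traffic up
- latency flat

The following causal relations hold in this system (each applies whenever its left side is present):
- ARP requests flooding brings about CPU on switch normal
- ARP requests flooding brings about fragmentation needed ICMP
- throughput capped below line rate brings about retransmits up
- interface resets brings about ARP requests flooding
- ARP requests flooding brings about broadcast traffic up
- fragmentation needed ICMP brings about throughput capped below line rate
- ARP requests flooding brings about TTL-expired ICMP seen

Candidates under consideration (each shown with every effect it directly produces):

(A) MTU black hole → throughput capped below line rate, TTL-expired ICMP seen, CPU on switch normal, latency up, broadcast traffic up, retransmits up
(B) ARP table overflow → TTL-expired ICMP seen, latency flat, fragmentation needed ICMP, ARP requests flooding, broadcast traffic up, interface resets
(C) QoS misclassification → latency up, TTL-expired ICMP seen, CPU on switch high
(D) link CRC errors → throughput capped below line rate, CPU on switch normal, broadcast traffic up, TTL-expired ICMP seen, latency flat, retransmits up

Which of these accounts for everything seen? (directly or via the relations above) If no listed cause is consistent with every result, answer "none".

For each candidate, compare predicted effects to what was observed:
(A) MTU black hole — fails on ARP requests flooding, latency flat (predicts latency up, not latency flat)
(B) ARP table overflow — accounts for every observation (CPU on switch normal by ARP requests flooding → CPU on switch normal)
(C) QoS misclassification — fails on ARP requests flooding, CPU on switch normal, retransmits up, broadcast traffic up, latency flat (predicts CPU on switch high, not CPU on switch normal; predicts latency up, not latency flat)
(D) link CRC errors — ARP requests flooding -; CPU on switch normal +; retransmits up +; TTL-expired ICMP seen +; broadcast traffic up +; latency flat +
Only (B) is consistent with every observation.

B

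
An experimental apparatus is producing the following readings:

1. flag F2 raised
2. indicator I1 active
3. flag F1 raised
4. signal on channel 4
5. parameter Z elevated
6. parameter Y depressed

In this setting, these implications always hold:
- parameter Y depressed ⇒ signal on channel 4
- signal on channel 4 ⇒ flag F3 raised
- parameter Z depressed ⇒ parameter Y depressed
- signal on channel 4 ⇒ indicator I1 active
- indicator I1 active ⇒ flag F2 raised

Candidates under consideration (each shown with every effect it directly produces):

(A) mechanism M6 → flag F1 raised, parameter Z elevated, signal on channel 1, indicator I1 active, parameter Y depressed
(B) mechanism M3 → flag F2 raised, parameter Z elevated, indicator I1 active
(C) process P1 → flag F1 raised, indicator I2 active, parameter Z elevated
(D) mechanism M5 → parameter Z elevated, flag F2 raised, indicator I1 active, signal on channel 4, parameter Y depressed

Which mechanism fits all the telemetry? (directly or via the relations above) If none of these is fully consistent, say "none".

A

Testing each hypothesis:
(A) mechanism M6 — accounts for every observation (flag F2 raised through indicator I1 active → flag F2 raised)
(B) mechanism M3 — does not account for flag F1 raised, signal on channel 4, parameter Y depressed
(C) process P1 — does not account for flag F2 raised, indicator I1 active, signal on channel 4, parameter Y depressed
(D) mechanism M5 — does not account for flag F1 raised
(A) alone accounts for all the evidence.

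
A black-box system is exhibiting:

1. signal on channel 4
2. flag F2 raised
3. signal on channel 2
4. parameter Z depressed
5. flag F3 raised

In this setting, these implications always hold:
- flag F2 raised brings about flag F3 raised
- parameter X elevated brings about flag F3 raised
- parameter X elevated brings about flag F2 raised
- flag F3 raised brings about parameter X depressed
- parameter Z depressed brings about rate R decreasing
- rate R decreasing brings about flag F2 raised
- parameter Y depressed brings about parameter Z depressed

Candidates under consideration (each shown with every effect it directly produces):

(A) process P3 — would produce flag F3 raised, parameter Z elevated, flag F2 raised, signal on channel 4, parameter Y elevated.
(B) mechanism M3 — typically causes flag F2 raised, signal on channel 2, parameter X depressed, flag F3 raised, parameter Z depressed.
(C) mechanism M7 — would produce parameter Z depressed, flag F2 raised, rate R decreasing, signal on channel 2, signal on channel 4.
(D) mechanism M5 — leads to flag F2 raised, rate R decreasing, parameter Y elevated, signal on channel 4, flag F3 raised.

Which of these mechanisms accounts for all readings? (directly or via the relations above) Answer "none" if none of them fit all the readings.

Testing each hypothesis:
(A) process P3 — signal on channel 4 ✓; flag F2 raised ✓; signal on channel 2 ✗; parameter Z depressed ✗; flag F3 raised ✓
(B) mechanism M3 — does not account for signal on channel 4
(C) mechanism M7 — signal on channel 4 ✓; flag F2 raised ✓; signal on channel 2 ✓; parameter Z depressed ✓; flag F3 raised ✓ (by flag F2 raised → flag F3 raised)
(D) mechanism M5 — signal on channel 4 ✓; flag F2 raised ✓; signal on channel 2 ✗; parameter Z depressed ✗; flag F3 raised ✓
Only (C) is consistent with every observation.

C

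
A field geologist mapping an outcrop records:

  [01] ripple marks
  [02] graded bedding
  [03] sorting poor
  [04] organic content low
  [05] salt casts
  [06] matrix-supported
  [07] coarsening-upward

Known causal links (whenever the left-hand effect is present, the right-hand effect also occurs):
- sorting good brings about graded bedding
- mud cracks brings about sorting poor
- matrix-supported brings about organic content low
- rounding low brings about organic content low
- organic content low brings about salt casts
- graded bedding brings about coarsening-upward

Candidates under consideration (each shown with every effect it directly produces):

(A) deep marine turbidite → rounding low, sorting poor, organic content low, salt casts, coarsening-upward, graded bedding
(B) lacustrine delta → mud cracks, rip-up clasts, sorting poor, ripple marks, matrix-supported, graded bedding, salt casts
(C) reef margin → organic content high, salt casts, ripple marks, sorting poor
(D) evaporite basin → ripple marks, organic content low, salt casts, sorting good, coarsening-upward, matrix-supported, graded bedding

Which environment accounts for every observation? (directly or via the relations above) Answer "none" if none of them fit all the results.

B

Per-candidate check:
(A) deep marine turbidite — ripple marks -; graded bedding +; sorting poor +; organic content low +; salt casts +; matrix-supported -; coarsening-upward +
(B) lacustrine delta — accounts for every observation (organic content low through matrix-supported → organic content low)
(C) reef margin — fails on graded bedding, organic content low, matrix-supported, coarsening-upward (predicts organic content high, not organic content low)
(D) evaporite basin — fails on sorting poor (predicts sorting good, not sorting poor)
Only (B) is consistent with every observation.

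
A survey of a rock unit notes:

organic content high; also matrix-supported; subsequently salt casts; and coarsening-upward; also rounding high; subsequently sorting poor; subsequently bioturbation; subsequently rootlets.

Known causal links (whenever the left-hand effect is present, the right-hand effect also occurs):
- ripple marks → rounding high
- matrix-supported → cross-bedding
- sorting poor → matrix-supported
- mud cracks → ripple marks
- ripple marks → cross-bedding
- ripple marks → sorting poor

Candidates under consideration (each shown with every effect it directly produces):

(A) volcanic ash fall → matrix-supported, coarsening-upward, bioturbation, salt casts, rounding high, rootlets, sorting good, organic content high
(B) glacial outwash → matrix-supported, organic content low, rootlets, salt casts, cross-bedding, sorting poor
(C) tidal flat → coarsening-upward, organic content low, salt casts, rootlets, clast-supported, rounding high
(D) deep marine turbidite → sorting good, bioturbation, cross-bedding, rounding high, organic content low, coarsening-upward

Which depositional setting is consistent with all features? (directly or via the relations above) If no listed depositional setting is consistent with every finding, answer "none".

none

Checking each candidate against the observations:
(A) volcanic ash fall — fails on sorting poor (predicts sorting good, not sorting poor)
(B) glacial outwash — fails on organic content high, coarsening-upward, rounding high, bioturbation (predicts organic content low, not organic content high)
(C) tidal flat — organic content high ✗; matrix-supported ✗; salt casts ✓; coarsening-upward ✓; rounding high ✓; sorting poor ✗; bioturbation ✗; rootlets ✓
(D) deep marine turbidite — fails on organic content high, matrix-supported, salt casts, sorting poor, rootlets (predicts organic content low, not organic content high; predicts sorting good, not sorting poor)
None of the listed candidates fits everything.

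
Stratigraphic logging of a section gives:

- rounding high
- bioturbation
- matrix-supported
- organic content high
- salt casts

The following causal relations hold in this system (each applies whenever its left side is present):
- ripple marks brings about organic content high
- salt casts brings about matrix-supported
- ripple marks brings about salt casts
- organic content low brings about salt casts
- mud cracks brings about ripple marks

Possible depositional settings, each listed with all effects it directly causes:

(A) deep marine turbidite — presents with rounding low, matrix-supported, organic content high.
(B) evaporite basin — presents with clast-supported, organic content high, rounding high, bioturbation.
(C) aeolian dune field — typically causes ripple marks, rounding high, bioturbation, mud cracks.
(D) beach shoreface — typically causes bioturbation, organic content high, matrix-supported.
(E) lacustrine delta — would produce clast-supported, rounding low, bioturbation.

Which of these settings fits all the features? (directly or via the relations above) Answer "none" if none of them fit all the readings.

C

For each candidate, compare predicted effects to what was observed:
(A) deep marine turbidite — rounding high NO; bioturbation NO; matrix-supported yes; organic content high yes; salt casts NO
(B) evaporite basin — rounding high yes; bioturbation yes; matrix-supported NO; organic content high yes; salt casts NO
(C) aeolian dune field — rounding high yes; bioturbation yes; matrix-supported yes (through ripple marks → salt casts → matrix-supported); organic content high yes (through ripple marks → organic content high); salt casts yes (through ripple marks → salt casts)
(D) beach shoreface — rounding high NO; bioturbation yes; matrix-supported yes; organic content high yes; salt casts NO
(E) lacustrine delta — rounding high NO; bioturbation yes; matrix-supported NO; organic content high NO; salt casts NO
(C) alone accounts for all the evidence.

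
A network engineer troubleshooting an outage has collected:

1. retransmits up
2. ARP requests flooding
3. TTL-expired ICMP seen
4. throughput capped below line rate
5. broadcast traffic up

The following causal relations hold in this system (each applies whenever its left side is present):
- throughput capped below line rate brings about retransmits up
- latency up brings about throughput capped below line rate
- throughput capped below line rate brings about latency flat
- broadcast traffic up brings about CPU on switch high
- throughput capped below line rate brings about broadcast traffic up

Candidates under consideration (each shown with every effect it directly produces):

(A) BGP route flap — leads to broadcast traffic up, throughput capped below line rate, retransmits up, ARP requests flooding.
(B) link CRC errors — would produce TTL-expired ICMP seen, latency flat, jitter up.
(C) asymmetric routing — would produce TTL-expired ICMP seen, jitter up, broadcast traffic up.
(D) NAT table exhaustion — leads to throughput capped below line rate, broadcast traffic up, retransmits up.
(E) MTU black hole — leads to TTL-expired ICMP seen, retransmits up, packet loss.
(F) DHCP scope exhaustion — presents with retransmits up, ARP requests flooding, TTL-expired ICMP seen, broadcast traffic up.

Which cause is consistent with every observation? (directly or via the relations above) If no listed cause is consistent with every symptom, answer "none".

For each candidate, compare predicted effects to what was observed:
(A) BGP route flap — retransmits up yes; ARP requests flooding yes; TTL-expired ICMP seen NO; throughput capped below line rate yes; broadcast traffic up yes
(B) link CRC errors — retransmits up NO; ARP requests flooding NO; TTL-expired ICMP seen yes; throughput capped below line rate NO; broadcast traffic up NO
(C) asymmetric routing — does not account for retransmits up, ARP requests flooding, throughput capped below line rate
(D) NAT table exhaustion — does not account for ARP requests flooding, TTL-expired ICMP seen
(E) MTU black hole — does not account for ARP requests flooding, throughput capped below line rate, broadcast traffic up
(F) DHCP scope exhaustion — does not account for throughput capped below line rate
Every candidate fails on at least one observation.

none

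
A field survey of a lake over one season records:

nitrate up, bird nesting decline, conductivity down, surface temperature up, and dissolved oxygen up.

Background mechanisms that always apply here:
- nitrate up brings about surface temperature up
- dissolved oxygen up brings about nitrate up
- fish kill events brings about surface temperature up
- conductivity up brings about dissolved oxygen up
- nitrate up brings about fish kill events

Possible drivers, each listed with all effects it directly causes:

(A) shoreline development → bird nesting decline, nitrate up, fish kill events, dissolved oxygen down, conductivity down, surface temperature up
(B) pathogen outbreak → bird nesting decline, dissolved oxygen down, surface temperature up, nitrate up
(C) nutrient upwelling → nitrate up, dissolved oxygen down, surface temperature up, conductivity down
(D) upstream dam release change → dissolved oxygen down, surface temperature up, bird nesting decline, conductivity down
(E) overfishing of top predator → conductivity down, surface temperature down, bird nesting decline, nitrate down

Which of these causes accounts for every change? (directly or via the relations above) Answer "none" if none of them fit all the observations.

none

Per-candidate check:
(A) shoreline development — nitrate up yes; bird nesting decline yes; conductivity down yes; surface temperature up yes; dissolved oxygen up NO
(B) pathogen outbreak — fails on conductivity down, dissolved oxygen up (predicts dissolved oxygen down, not dissolved oxygen up)
(C) nutrient upwelling — nitrate up yes; bird nesting decline NO; conductivity down yes; surface temperature up yes; dissolved oxygen up NO
(D) upstream dam release change — nitrate up NO; bird nesting decline yes; conductivity down yes; surface temperature up yes; dissolved oxygen up NO
(E) overfishing of top predator — nitrate up NO; bird nesting decline yes; conductivity down yes; surface temperature up NO; dissolved oxygen up NO
None of the listed candidates fits everything.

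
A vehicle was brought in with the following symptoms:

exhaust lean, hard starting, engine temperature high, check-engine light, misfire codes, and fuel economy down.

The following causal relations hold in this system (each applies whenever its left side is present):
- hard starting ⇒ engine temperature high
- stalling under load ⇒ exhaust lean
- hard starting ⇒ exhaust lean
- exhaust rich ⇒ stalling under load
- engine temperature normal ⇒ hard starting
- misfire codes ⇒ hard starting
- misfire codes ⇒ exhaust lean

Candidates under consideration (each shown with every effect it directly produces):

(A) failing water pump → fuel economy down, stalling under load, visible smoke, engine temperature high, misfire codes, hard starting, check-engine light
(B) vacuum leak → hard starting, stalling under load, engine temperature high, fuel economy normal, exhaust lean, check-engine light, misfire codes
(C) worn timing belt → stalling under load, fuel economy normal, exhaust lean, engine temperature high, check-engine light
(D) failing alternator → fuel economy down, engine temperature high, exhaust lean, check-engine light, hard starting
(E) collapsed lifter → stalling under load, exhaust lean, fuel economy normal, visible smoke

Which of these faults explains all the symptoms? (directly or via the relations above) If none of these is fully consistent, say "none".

A

For each candidate, compare predicted effects to what was observed:
(A) failing water pump — accounts for every observation (exhaust lean by misfire codes → exhaust lean)
(B) vacuum leak — fails on fuel economy down (predicts fuel economy normal, not fuel economy down)
(C) worn timing belt — exhaust lean yes; hard starting NO; engine temperature high yes; check-engine light yes; misfire codes NO; fuel economy down NO
(D) failing alternator — exhaust lean yes; hard starting yes; engine temperature high yes; check-engine light yes; misfire codes NO; fuel economy down yes
(E) collapsed lifter — fails on hard starting, engine temperature high, check-engine light, misfire codes, fuel economy down (predicts fuel economy normal, not fuel economy down)
Only (A) is consistent with every observation.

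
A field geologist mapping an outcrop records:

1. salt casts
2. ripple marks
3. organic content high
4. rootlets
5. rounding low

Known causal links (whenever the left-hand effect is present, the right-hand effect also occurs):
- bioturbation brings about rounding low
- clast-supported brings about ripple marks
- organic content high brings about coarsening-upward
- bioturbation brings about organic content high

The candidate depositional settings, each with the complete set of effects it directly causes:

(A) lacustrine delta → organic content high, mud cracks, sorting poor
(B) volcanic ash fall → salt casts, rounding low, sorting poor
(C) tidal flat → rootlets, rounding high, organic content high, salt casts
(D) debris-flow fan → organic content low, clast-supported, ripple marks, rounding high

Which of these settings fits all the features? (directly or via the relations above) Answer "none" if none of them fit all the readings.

none

Per-candidate check:
(A) lacustrine delta — salt casts ✗; ripple marks ✗; organic content high ✓; rootlets ✗; rounding low ✗
(B) volcanic ash fall — does not account for ripple marks, organic content high, rootlets
(C) tidal flat — fails on ripple marks, rounding low (predicts rounding high, not rounding low)
(D) debris-flow fan — fails on salt casts, organic content high, rootlets, rounding low (predicts organic content low, not organic content high; predicts rounding high, not rounding low)
No candidate is consistent with all observations.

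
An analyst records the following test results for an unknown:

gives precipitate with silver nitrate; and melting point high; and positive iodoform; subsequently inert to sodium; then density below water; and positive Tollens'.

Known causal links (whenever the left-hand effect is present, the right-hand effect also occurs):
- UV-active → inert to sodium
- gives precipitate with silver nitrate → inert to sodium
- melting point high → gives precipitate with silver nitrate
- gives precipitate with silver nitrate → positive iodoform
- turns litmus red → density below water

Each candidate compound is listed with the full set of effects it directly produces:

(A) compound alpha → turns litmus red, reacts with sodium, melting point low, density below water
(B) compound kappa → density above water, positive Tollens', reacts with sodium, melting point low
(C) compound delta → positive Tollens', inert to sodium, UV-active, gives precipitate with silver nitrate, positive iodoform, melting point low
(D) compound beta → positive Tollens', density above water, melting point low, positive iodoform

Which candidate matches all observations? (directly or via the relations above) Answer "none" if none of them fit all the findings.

none

Checking each candidate against the observations:
(A) compound alpha — gives precipitate with silver nitrate -; melting point high -; positive iodoform -; inert to sodium -; density below water +; positive Tollens' -
(B) compound kappa — gives precipitate with silver nitrate -; melting point high -; positive iodoform -; inert to sodium -; density below water -; positive Tollens' +
(C) compound delta — fails on melting point high, density below water (predicts melting point low, not melting point high)
(D) compound beta — gives precipitate with silver nitrate -; melting point high -; positive iodoform +; inert to sodium -; density below water -; positive Tollens' +
Every candidate fails on at least one observation.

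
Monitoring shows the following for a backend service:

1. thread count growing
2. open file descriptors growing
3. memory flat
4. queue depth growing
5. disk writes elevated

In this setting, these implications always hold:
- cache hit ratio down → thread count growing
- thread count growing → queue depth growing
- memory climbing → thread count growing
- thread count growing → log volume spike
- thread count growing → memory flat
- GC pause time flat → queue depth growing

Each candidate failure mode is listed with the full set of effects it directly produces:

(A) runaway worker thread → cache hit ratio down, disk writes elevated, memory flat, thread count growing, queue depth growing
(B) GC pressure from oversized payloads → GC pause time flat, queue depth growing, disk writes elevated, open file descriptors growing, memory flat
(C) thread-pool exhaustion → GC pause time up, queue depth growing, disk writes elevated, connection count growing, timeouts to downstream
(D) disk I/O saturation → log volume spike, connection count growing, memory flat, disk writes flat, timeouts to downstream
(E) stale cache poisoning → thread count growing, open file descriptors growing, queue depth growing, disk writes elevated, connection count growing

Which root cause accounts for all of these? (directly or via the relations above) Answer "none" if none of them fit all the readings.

E

Testing each hypothesis:
(A) runaway worker thread — does not account for open file descriptors growing
(B) GC pressure from oversized payloads — thread count growing -; open file descriptors growing +; memory flat +; queue depth growing +; disk writes elevated +
(C) thread-pool exhaustion — thread count growing -; open file descriptors growing -; memory flat -; queue depth growing +; disk writes elevated +
(D) disk I/O saturation — thread count growing -; open file descriptors growing -; memory flat +; queue depth growing -; disk writes elevated -
(E) stale cache poisoning — accounts for every observation (memory flat via thread count growing → memory flat)
Only (E) is consistent with every observation.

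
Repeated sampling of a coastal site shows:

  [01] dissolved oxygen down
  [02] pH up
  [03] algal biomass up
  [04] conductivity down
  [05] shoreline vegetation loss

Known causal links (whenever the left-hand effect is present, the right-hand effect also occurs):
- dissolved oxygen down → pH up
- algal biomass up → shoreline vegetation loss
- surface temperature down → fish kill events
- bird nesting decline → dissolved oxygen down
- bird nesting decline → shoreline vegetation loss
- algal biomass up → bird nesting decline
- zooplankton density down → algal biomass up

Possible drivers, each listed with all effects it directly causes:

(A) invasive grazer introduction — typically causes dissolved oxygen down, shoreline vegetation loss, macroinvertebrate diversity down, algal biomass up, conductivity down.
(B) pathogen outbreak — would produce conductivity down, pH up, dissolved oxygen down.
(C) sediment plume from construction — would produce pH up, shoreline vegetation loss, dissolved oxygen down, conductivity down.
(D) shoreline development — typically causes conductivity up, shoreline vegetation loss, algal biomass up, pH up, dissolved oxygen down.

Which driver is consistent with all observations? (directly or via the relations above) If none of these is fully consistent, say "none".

Per-candidate check:
(A) invasive grazer introduction — dissolved oxygen down +; pH up + (through dissolved oxygen down → pH up); algal biomass up +; conductivity down +; shoreline vegetation loss +
(B) pathogen outbreak — dissolved oxygen down +; pH up +; algal biomass up -; conductivity down +; shoreline vegetation loss -
(C) sediment plume from construction — does not account for algal biomass up
(D) shoreline development — dissolved oxygen down +; pH up +; algal biomass up +; conductivity down -; shoreline vegetation loss +
(A) alone accounts for all the evidence.

A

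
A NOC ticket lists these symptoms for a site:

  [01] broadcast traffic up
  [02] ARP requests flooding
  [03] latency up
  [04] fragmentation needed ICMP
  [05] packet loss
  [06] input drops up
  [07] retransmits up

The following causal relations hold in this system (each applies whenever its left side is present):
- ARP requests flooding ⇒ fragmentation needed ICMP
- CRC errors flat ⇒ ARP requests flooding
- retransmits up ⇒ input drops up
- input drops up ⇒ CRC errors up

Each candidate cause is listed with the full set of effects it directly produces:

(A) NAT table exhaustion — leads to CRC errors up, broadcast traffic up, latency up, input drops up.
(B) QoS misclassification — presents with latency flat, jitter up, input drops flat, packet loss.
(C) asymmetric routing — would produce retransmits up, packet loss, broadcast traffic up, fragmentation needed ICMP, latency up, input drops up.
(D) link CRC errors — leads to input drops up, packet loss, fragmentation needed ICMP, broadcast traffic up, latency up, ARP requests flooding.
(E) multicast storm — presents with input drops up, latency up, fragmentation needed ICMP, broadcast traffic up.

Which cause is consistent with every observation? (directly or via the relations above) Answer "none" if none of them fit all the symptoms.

none

For each candidate, compare predicted effects to what was observed:
(A) NAT table exhaustion — broadcast traffic up ✓; ARP requests flooding ✗; latency up ✓; fragmentation needed ICMP ✗; packet loss ✗; input drops up ✓; retransmits up ✗
(B) QoS misclassification — fails on broadcast traffic up, ARP requests flooding, latency up, fragmentation needed ICMP, input drops up, retransmits up (predicts latency flat, not latency up; predicts input drops flat, not input drops up)
(C) asymmetric routing — broadcast traffic up ✓; ARP requests flooding ✗; latency up ✓; fragmentation needed ICMP ✓; packet loss ✓; input drops up ✓; retransmits up ✓
(D) link CRC errors — does not account for retransmits up
(E) multicast storm — does not account for ARP requests flooding, packet loss, retransmits up
No candidate is consistent with all observations.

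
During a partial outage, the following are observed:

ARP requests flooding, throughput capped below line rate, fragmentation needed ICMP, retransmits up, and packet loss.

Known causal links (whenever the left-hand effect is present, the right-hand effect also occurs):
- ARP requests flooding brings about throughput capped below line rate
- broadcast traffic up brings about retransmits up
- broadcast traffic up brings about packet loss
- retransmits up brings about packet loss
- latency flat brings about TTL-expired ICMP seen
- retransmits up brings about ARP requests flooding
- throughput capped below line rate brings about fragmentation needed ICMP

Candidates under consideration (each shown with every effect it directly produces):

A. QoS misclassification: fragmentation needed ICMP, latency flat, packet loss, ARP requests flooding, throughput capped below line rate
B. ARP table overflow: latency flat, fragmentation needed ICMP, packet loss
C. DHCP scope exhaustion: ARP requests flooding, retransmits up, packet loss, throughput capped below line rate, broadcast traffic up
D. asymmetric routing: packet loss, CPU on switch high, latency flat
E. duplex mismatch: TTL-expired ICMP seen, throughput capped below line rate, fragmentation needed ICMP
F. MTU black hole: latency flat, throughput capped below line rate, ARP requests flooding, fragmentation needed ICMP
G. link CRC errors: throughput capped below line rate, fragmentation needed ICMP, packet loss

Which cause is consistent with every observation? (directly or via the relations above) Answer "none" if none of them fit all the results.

C

Per-candidate check:
(A) QoS misclassification — does not account for retransmits up
(B) ARP table overflow — does not account for ARP requests flooding, throughput capped below line rate, retransmits up
(C) DHCP scope exhaustion — ARP requests flooding +; throughput capped below line rate +; fragmentation needed ICMP + (by throughput capped below line rate → fragmentation needed ICMP); retransmits up +; packet loss +
(D) asymmetric routing — does not account for ARP requests flooding, throughput capped below line rate, fragmentation needed ICMP, retransmits up
(E) duplex mismatch — ARP requests flooding -; throughput capped below line rate +; fragmentation needed ICMP +; retransmits up -; packet loss -
(F) MTU black hole — does not account for retransmits up, packet loss
(G) link CRC errors — ARP requests flooding -; throughput capped below line rate +; fragmentation needed ICMP +; retransmits up -; packet loss +
(C) is the only candidate with no mismatches.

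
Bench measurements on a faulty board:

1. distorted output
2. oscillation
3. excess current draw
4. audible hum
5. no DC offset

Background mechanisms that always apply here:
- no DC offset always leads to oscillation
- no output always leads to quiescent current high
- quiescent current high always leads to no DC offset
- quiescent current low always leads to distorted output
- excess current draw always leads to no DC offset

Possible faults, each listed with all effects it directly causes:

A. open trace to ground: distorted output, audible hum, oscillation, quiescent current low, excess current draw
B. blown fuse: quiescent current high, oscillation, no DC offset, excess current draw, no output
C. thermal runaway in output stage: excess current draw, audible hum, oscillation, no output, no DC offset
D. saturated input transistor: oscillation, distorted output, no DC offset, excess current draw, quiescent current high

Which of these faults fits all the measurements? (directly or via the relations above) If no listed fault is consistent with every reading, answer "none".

A

Testing each hypothesis:
(A) open trace to ground — accounts for every observation (no DC offset by excess current draw → no DC offset)
(B) blown fuse — distorted output -; oscillation +; excess current draw +; audible hum -; no DC offset +
(C) thermal runaway in output stage — does not account for distorted output
(D) saturated input transistor — does not account for audible hum
(A) is the only candidate with no mismatches.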